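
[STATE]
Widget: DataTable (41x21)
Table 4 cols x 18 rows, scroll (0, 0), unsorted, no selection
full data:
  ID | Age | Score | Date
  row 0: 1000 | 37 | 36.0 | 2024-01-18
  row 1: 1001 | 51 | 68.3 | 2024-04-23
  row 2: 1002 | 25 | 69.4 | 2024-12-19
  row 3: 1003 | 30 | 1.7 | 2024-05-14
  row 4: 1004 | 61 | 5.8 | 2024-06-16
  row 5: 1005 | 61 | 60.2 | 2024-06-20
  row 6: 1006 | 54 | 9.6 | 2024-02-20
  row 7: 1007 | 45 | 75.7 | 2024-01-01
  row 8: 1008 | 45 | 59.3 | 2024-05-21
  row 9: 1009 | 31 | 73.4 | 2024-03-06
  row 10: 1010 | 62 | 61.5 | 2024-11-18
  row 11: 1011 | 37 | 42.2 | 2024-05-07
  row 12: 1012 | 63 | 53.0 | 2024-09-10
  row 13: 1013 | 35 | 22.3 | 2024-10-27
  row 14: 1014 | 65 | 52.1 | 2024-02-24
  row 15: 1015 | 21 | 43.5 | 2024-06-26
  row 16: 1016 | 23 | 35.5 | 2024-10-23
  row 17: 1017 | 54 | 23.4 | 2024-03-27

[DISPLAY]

ID  │Age│Score│Date                      
────┼───┼─────┼──────────                
1000│37 │36.0 │2024-01-18                
1001│51 │68.3 │2024-04-23                
1002│25 │69.4 │2024-12-19                
1003│30 │1.7  │2024-05-14                
1004│61 │5.8  │2024-06-16                
1005│61 │60.2 │2024-06-20                
1006│54 │9.6  │2024-02-20                
1007│45 │75.7 │2024-01-01                
1008│45 │59.3 │2024-05-21                
1009│31 │73.4 │2024-03-06                
1010│62 │61.5 │2024-11-18                
1011│37 │42.2 │2024-05-07                
1012│63 │53.0 │2024-09-10                
1013│35 │22.3 │2024-10-27                
1014│65 │52.1 │2024-02-24                
1015│21 │43.5 │2024-06-26                
1016│23 │35.5 │2024-10-23                
1017│54 │23.4 │2024-03-27                
                                         


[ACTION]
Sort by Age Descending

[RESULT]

ID  │Ag▼│Score│Date                      
────┼───┼─────┼──────────                
1014│65 │52.1 │2024-02-24                
1012│63 │53.0 │2024-09-10                
1010│62 │61.5 │2024-11-18                
1004│61 │5.8  │2024-06-16                
1005│61 │60.2 │2024-06-20                
1006│54 │9.6  │2024-02-20                
1017│54 │23.4 │2024-03-27                
1001│51 │68.3 │2024-04-23                
1007│45 │75.7 │2024-01-01                
1008│45 │59.3 │2024-05-21                
1000│37 │36.0 │2024-01-18                
1011│37 │42.2 │2024-05-07                
1013│35 │22.3 │2024-10-27                
1009│31 │73.4 │2024-03-06                
1003│30 │1.7  │2024-05-14                
1002│25 │69.4 │2024-12-19                
1016│23 │35.5 │2024-10-23                
1015│21 │43.5 │2024-06-26                
                                         


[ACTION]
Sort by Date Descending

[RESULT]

ID  │Age│Score│Date     ▼                
────┼───┼─────┼──────────                
1002│25 │69.4 │2024-12-19                
1010│62 │61.5 │2024-11-18                
1013│35 │22.3 │2024-10-27                
1016│23 │35.5 │2024-10-23                
1012│63 │53.0 │2024-09-10                
1015│21 │43.5 │2024-06-26                
1005│61 │60.2 │2024-06-20                
1004│61 │5.8  │2024-06-16                
1008│45 │59.3 │2024-05-21                
1003│30 │1.7  │2024-05-14                
1011│37 │42.2 │2024-05-07                
1001│51 │68.3 │2024-04-23                
1017│54 │23.4 │2024-03-27                
1009│31 │73.4 │2024-03-06                
1014│65 │52.1 │2024-02-24                
1006│54 │9.6  │2024-02-20                
1000│37 │36.0 │2024-01-18                
1007│45 │75.7 │2024-01-01                
                                         


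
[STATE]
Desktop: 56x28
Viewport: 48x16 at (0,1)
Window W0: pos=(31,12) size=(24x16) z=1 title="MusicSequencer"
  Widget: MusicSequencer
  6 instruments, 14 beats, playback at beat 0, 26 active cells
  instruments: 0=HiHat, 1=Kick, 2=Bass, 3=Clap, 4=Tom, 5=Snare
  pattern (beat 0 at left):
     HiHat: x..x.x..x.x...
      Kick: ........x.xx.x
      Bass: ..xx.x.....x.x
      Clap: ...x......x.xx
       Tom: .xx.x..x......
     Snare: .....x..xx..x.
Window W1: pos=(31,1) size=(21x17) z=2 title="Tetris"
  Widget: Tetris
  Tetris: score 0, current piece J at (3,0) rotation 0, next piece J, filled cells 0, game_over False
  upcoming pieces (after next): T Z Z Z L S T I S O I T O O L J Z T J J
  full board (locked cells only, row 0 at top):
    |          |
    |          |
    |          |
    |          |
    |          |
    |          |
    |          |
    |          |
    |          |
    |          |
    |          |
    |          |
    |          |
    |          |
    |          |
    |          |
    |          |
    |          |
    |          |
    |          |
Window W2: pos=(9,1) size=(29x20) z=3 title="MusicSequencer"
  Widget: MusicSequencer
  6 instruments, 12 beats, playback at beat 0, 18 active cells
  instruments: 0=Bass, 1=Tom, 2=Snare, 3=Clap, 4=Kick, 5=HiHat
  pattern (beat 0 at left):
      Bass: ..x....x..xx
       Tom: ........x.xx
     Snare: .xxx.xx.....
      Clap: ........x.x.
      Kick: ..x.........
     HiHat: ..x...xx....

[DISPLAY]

         ┏━━━━━━━━━━━━━━━━━━━━━━━━━━━┓━━━━━━━━━━
         ┃ MusicSequencer            ┃s         
         ┠───────────────────────────┨──────────
         ┃      ▼12345678901         ┃    │Next:
         ┃  Bass··█····█··██         ┃    │█    
         ┃   Tom········█·██         ┃    │███  
         ┃ Snare·███·██·····         ┃    │     
         ┃  Clap········█·█·         ┃    │     
         ┃  Kick··█·········         ┃    │     
         ┃ HiHat··█···██····         ┃    │Score
         ┃                           ┃    │0    
         ┃                           ┃    │     
         ┃                           ┃    │     
         ┃                           ┃    │     
         ┃                           ┃    │     
         ┃                           ┃    │     


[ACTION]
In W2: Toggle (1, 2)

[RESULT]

         ┏━━━━━━━━━━━━━━━━━━━━━━━━━━━┓━━━━━━━━━━
         ┃ MusicSequencer            ┃s         
         ┠───────────────────────────┨──────────
         ┃      ▼12345678901         ┃    │Next:
         ┃  Bass··█····█··██         ┃    │█    
         ┃   Tom··█·····█·██         ┃    │███  
         ┃ Snare·███·██·····         ┃    │     
         ┃  Clap········█·█·         ┃    │     
         ┃  Kick··█·········         ┃    │     
         ┃ HiHat··█···██····         ┃    │Score
         ┃                           ┃    │0    
         ┃                           ┃    │     
         ┃                           ┃    │     
         ┃                           ┃    │     
         ┃                           ┃    │     
         ┃                           ┃    │     


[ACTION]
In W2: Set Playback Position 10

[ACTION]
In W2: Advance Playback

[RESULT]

         ┏━━━━━━━━━━━━━━━━━━━━━━━━━━━┓━━━━━━━━━━
         ┃ MusicSequencer            ┃s         
         ┠───────────────────────────┨──────────
         ┃      01234567890▼         ┃    │Next:
         ┃  Bass··█····█··██         ┃    │█    
         ┃   Tom··█·····█·██         ┃    │███  
         ┃ Snare·███·██·····         ┃    │     
         ┃  Clap········█·█·         ┃    │     
         ┃  Kick··█·········         ┃    │     
         ┃ HiHat··█···██····         ┃    │Score
         ┃                           ┃    │0    
         ┃                           ┃    │     
         ┃                           ┃    │     
         ┃                           ┃    │     
         ┃                           ┃    │     
         ┃                           ┃    │     


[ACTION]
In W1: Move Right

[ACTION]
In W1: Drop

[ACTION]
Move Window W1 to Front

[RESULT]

         ┏━━━━━━━━━━━━━━━━━━━━━┏━━━━━━━━━━━━━━━━
         ┃ MusicSequencer      ┃ Tetris         
         ┠─────────────────────┠────────────────
         ┃      01234567890▼   ┃          │Next:
         ┃  Bass··█····█··██   ┃          │█    
         ┃   Tom··█·····█·██   ┃          │███  
         ┃ Snare·███·██·····   ┃          │     
         ┃  Clap········█·█·   ┃          │     
         ┃  Kick··█·········   ┃          │     
         ┃ HiHat··█···██····   ┃          │Score
         ┃                     ┃          │0    
         ┃                     ┃          │     
         ┃                     ┃          │     
         ┃                     ┃          │     
         ┃                     ┃          │     
         ┃                     ┃          │     


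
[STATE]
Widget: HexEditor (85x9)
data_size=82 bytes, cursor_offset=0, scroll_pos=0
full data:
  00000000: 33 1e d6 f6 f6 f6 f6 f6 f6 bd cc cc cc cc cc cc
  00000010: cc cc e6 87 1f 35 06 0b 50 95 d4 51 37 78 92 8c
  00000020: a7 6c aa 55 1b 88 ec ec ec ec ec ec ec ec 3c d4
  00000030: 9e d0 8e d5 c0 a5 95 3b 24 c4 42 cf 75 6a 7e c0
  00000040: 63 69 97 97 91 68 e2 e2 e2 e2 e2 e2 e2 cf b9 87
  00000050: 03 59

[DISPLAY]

00000000  33 1e d6 f6 f6 f6 f6 f6  f6 bd cc cc cc cc cc cc  |3...............|       
00000010  cc cc e6 87 1f 35 06 0b  50 95 d4 51 37 78 92 8c  |.....5..P..Q7x..|       
00000020  a7 6c aa 55 1b 88 ec ec  ec ec ec ec ec ec 3c d4  |.l.U..........<.|       
00000030  9e d0 8e d5 c0 a5 95 3b  24 c4 42 cf 75 6a 7e c0  |.......;$.B.uj~.|       
00000040  63 69 97 97 91 68 e2 e2  e2 e2 e2 e2 e2 cf b9 87  |ci...h..........|       
00000050  03 59                                             |.Y              |       
                                                                                     
                                                                                     
                                                                                     


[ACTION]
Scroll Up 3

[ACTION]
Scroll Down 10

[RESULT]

00000050  03 59                                             |.Y              |       
                                                                                     
                                                                                     
                                                                                     
                                                                                     
                                                                                     
                                                                                     
                                                                                     
                                                                                     


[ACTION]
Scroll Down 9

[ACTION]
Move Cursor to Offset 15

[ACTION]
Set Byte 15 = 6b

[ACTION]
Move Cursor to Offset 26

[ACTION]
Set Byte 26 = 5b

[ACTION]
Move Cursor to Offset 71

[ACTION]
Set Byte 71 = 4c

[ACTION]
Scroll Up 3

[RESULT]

00000020  a7 6c aa 55 1b 88 ec ec  ec ec ec ec ec ec 3c d4  |.l.U..........<.|       
00000030  9e d0 8e d5 c0 a5 95 3b  24 c4 42 cf 75 6a 7e c0  |.......;$.B.uj~.|       
00000040  63 69 97 97 91 68 e2 4C  e2 e2 e2 e2 e2 cf b9 87  |ci...h.L........|       
00000050  03 59                                             |.Y              |       
                                                                                     
                                                                                     
                                                                                     
                                                                                     
                                                                                     


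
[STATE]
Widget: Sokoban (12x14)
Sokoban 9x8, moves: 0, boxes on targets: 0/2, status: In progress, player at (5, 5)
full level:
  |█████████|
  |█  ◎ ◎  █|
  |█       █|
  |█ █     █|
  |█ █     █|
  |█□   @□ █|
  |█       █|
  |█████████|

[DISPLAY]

█████████   
█  ◎ ◎  █   
█       █   
█ █     █   
█ █     █   
█□   @□ █   
█       █   
█████████   
Moves: 0  0/
            
            
            
            
            


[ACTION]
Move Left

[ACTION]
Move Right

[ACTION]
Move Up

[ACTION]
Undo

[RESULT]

█████████   
█  ◎ ◎  █   
█       █   
█ █     █   
█ █     █   
█□   @□ █   
█       █   
█████████   
Moves: 2  0/
            
            
            
            
            


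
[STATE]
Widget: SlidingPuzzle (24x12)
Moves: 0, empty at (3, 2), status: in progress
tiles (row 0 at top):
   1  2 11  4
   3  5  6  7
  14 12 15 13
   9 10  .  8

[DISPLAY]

┌────┬────┬────┬────┐   
│  1 │  2 │ 11 │  4 │   
├────┼────┼────┼────┤   
│  3 │  5 │  6 │  7 │   
├────┼────┼────┼────┤   
│ 14 │ 12 │ 15 │ 13 │   
├────┼────┼────┼────┤   
│  9 │ 10 │    │  8 │   
└────┴────┴────┴────┘   
Moves: 0                
                        
                        


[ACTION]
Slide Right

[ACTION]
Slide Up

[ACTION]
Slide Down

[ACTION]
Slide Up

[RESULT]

┌────┬────┬────┬────┐   
│  1 │  2 │ 11 │  4 │   
├────┼────┼────┼────┤   
│  3 │  5 │  6 │  7 │   
├────┼────┼────┼────┤   
│ 14 │ 12 │ 15 │ 13 │   
├────┼────┼────┼────┤   
│  9 │    │ 10 │  8 │   
└────┴────┴────┴────┘   
Moves: 3                
                        
                        


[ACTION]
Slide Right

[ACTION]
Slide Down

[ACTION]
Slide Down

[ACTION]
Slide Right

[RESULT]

┌────┬────┬────┬────┐   
│  1 │  2 │ 11 │  4 │   
├────┼────┼────┼────┤   
│    │  5 │  6 │  7 │   
├────┼────┼────┼────┤   
│  3 │ 12 │ 15 │ 13 │   
├────┼────┼────┼────┤   
│ 14 │  9 │ 10 │  8 │   
└────┴────┴────┴────┘   
Moves: 6                
                        
                        


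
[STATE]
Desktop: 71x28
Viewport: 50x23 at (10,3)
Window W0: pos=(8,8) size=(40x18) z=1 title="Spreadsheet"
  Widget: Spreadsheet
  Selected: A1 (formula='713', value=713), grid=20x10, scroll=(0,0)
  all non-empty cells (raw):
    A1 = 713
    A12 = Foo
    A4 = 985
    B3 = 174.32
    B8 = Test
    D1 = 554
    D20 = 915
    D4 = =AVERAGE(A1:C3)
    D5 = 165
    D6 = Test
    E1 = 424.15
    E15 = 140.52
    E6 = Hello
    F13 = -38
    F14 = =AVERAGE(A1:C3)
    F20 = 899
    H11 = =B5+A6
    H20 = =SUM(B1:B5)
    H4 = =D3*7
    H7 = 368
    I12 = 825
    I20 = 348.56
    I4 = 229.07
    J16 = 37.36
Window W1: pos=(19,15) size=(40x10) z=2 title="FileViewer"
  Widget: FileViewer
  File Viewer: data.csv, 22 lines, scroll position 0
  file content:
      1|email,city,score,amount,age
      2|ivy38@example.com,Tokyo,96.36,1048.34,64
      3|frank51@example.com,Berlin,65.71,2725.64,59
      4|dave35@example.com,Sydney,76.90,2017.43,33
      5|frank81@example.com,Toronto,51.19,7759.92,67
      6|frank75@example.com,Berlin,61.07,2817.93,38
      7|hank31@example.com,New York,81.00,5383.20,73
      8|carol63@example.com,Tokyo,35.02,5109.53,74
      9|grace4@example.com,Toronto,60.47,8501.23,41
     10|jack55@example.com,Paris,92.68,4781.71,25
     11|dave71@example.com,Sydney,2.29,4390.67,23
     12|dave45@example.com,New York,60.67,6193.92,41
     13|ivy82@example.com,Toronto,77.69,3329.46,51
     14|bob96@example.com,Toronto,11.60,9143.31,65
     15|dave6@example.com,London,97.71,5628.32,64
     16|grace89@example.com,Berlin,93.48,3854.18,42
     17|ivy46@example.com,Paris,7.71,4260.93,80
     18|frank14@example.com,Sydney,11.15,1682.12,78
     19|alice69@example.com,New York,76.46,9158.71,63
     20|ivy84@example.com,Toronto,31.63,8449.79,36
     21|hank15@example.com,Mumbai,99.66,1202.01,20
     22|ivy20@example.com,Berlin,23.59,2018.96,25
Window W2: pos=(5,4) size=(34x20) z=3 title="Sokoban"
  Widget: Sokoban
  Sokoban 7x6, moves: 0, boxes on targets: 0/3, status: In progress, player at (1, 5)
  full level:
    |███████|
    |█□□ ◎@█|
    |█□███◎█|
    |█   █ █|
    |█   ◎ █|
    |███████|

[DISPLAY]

                                                  
━━━━━━━━━━━━━━━━━━━━━━━━━━━━┓                     
oban                        ┃                     
────────────────────────────┨                     
███                         ┃                     
◎@█                         ┃━━━━━━━━┓            
█◎█                         ┃        ┃            
█ █                         ┃────────┨            
◎ █                         ┃        ┃            
███                         ┃ D      ┃            
s: 0  0/3                   ┃--------┃            
                            ┃   554  ┃            
                            ┃━━━━━━━━━━━━━━━━━━━┓ 
                            ┃                   ┃ 
                            ┃───────────────────┨ 
                            ┃ount,age          ▲┃ 
                            ┃okyo,96.36,1048.34█┃ 
                            ┃,Berlin,65.71,2725░┃ 
                            ┃Sydney,76.90,2017.░┃ 
                            ┃,Toronto,51.19,775░┃ 
━━━━━━━━━━━━━━━━━━━━━━━━━━━━┛,Berlin,61.07,2817▼┃ 
11       ┗━━━━━━━━━━━━━━━━━━━━━━━━━━━━━━━━━━━━━━┛ 
━━━━━━━━━━━━━━━━━━━━━━━━━━━━━━━━━━━━━┛            


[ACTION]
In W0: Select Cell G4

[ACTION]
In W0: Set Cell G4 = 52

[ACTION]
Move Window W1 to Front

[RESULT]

                                                  
━━━━━━━━━━━━━━━━━━━━━━━━━━━━┓                     
oban                        ┃                     
────────────────────────────┨                     
███                         ┃                     
◎@█                         ┃━━━━━━━━┓            
█◎█                         ┃        ┃            
█ █                         ┃────────┨            
◎ █                         ┃        ┃            
███                         ┃ D      ┃            
s: 0  0/3                   ┃--------┃            
                            ┃   554  ┃            
         ┏━━━━━━━━━━━━━━━━━━━━━━━━━━━━━━━━━━━━━━┓ 
         ┃ FileViewer                           ┃ 
         ┠──────────────────────────────────────┨ 
         ┃email,city,score,amount,age          ▲┃ 
         ┃ivy38@example.com,Tokyo,96.36,1048.34█┃ 
         ┃frank51@example.com,Berlin,65.71,2725░┃ 
         ┃dave35@example.com,Sydney,76.90,2017.░┃ 
         ┃frank81@example.com,Toronto,51.19,775░┃ 
━━━━━━━━━┃frank75@example.com,Berlin,61.07,2817▼┃ 
11       ┗━━━━━━━━━━━━━━━━━━━━━━━━━━━━━━━━━━━━━━┛ 
━━━━━━━━━━━━━━━━━━━━━━━━━━━━━━━━━━━━━┛            


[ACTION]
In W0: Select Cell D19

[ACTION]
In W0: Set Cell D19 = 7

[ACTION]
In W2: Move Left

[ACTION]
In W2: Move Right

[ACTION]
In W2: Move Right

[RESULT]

                                                  
━━━━━━━━━━━━━━━━━━━━━━━━━━━━┓                     
oban                        ┃                     
────────────────────────────┨                     
███                         ┃                     
◎@█                         ┃━━━━━━━━┓            
█◎█                         ┃        ┃            
█ █                         ┃────────┨            
◎ █                         ┃        ┃            
███                         ┃ D      ┃            
s: 2  0/3                   ┃--------┃            
                            ┃   554  ┃            
         ┏━━━━━━━━━━━━━━━━━━━━━━━━━━━━━━━━━━━━━━┓ 
         ┃ FileViewer                           ┃ 
         ┠──────────────────────────────────────┨ 
         ┃email,city,score,amount,age          ▲┃ 
         ┃ivy38@example.com,Tokyo,96.36,1048.34█┃ 
         ┃frank51@example.com,Berlin,65.71,2725░┃ 
         ┃dave35@example.com,Sydney,76.90,2017.░┃ 
         ┃frank81@example.com,Toronto,51.19,775░┃ 
━━━━━━━━━┃frank75@example.com,Berlin,61.07,2817▼┃ 
11       ┗━━━━━━━━━━━━━━━━━━━━━━━━━━━━━━━━━━━━━━┛ 
━━━━━━━━━━━━━━━━━━━━━━━━━━━━━━━━━━━━━┛            


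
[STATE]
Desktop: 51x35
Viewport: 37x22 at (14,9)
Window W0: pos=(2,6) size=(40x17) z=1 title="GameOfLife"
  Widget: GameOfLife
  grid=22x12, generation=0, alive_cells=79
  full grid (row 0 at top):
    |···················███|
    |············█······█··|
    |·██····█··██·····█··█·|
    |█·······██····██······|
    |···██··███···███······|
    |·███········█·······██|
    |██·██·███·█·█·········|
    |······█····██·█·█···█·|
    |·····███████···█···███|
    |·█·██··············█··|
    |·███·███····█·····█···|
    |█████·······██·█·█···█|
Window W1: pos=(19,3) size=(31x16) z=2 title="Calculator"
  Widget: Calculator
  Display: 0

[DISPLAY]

     ┃├───┼───┼───┼───┤            ┃ 
·····┃│ 4 │ 5 │ 6 │ × │            ┃ 
·█···┃├───┼───┼───┼───┤            ┃ 
█····┃│ 1 │ 2 │ 3 │ - │            ┃ 
···██┃├───┼───┼───┼───┤            ┃ 
··███┃│ 0 │ . │ = │ + │            ┃ 
·█···┃├───┼───┼───┼───┤            ┃ 
·█···┃│ C │ MC│ MR│ M+│            ┃ 
██·█·┃└───┴───┴───┴───┘            ┃ 
█···█┗━━━━━━━━━━━━━━━━━━━━━━━━━━━━━┛ 
········█··                ┃         
·█·····█···                ┃         
·██·█·█···█                ┃         
━━━━━━━━━━━━━━━━━━━━━━━━━━━┛         
                                     
                                     
                                     
                                     
                                     
                                     
                                     
                                     


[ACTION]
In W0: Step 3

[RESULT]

     ┃├───┼───┼───┼───┤            ┃ 
·····┃│ 4 │ 5 │ 6 │ × │            ┃ 
██···┃├───┼───┼───┼───┤            ┃ 
·█···┃│ 1 │ 2 │ 3 │ - │            ┃ 
·████┃├───┼───┼───┼───┤            ┃ 
█·█··┃│ 0 │ . │ = │ + │            ┃ 
·█·█·┃├───┼───┼───┼───┤            ┃ 
██·██┃│ C │ MC│ MR│ M+│            ┃ 
····█┃└───┴───┴───┴───┘            ┃ 
·█···┗━━━━━━━━━━━━━━━━━━━━━━━━━━━━━┛ 
·██····█·█·                ┃         
··██···█·█·                ┃         
·██········                ┃         
━━━━━━━━━━━━━━━━━━━━━━━━━━━┛         
                                     
                                     
                                     
                                     
                                     
                                     
                                     
                                     


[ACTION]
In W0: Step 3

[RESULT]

     ┃├───┼───┼───┼───┤            ┃ 
█····┃│ 4 │ 5 │ 6 │ × │            ┃ 
██···┃├───┼───┼───┼───┤            ┃ 
█·██·┃│ 1 │ 2 │ 3 │ - │            ┃ 
···█·┃├───┼───┼───┼───┤            ┃ 
█··█·┃│ 0 │ . │ = │ + │            ┃ 
·█·██┃├───┼───┼───┼───┤            ┃ 
██·█·┃│ C │ MC│ MR│ M+│            ┃ 
·█···┃└───┴───┴───┴───┘            ┃ 
···██┗━━━━━━━━━━━━━━━━━━━━━━━━━━━━━┛ 
██·█·······                ┃         
·█··█······                ┃         
··███······                ┃         
━━━━━━━━━━━━━━━━━━━━━━━━━━━┛         
                                     
                                     
                                     
                                     
                                     
                                     
                                     
                                     


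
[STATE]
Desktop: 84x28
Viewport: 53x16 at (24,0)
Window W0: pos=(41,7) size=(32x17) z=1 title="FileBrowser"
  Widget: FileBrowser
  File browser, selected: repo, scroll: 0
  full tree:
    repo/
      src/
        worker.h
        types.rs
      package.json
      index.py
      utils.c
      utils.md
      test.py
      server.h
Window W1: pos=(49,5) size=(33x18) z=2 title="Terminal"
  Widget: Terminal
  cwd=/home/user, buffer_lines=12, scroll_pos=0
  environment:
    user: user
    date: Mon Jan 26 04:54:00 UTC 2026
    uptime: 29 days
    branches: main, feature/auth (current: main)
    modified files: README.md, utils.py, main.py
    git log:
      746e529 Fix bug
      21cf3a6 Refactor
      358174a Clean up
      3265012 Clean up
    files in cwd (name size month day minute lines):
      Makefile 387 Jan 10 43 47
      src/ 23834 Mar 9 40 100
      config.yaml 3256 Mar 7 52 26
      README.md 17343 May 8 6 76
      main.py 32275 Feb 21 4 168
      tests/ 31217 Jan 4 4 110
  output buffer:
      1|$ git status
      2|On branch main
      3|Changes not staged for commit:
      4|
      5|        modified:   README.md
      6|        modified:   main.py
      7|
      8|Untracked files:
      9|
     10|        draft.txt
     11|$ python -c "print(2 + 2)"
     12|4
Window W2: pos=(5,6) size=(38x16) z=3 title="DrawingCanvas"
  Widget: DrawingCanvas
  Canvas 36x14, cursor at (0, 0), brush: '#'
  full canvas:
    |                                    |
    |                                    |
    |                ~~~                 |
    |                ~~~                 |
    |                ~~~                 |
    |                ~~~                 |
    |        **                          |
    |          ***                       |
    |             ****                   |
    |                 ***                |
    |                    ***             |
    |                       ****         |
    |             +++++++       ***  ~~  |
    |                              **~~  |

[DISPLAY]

                                                     
                                                     
                                                     
                                                     
                                                     
                         ┏━━━━━━━━━━━━━━━━━━━━━━━━━━━
━━━━━━━━━━━━━━━━━━┓      ┃ Terminal                  
                  ┃━━━━━━┠───────────────────────────
──────────────────┨FileBr┃$ git status               
                  ┃──────┃On branch main             
                  ┃ [-] r┃Changes not staged for comm
~                 ┃   [+]┃                           
~                 ┃   pac┃        modified:   README.
~                 ┃   ind┃        modified:   main.py
~                 ┃   uti┃                           
                  ┃   uti┃Untracked files:           


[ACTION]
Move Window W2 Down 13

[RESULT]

                                                     
                                                     
                                                     
                                                     
                                                     
                         ┏━━━━━━━━━━━━━━━━━━━━━━━━━━━
                         ┃ Terminal                  
                 ┏━━━━━━━┠───────────────────────────
                 ┃ FileBr┃$ git status               
                 ┠───────┃On branch main             
                 ┃> [-] r┃Changes not staged for comm
                 ┃    [+]┃                           
━━━━━━━━━━━━━━━━━━┓   pac┃        modified:   README.
                  ┃   ind┃        modified:   main.py
──────────────────┨   uti┃                           
                  ┃   uti┃Untracked files:           


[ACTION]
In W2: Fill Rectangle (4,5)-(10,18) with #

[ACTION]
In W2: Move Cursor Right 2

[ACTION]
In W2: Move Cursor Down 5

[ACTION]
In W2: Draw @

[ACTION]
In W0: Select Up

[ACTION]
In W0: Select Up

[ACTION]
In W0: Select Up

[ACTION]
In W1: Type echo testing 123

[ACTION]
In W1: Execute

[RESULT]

                                                     
                                                     
                                                     
                                                     
                                                     
                         ┏━━━━━━━━━━━━━━━━━━━━━━━━━━━
                         ┃ Terminal                  
                 ┏━━━━━━━┠───────────────────────────
                 ┃ FileBr┃On branch main             
                 ┠───────┃Changes not staged for comm
                 ┃> [-] r┃                           
                 ┃    [+]┃        modified:   README.
━━━━━━━━━━━━━━━━━━┓   pac┃        modified:   main.py
                  ┃   ind┃                           
──────────────────┨   uti┃Untracked files:           
                  ┃   uti┃                           


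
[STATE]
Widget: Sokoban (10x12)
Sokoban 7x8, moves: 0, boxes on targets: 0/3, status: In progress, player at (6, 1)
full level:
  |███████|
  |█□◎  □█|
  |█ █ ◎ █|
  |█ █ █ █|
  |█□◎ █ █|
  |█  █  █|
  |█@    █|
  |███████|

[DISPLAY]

███████   
█□◎  □█   
█ █ ◎ █   
█ █ █ █   
█□◎ █ █   
█  █  █   
█@    █   
███████   
Moves: 0  
          
          
          


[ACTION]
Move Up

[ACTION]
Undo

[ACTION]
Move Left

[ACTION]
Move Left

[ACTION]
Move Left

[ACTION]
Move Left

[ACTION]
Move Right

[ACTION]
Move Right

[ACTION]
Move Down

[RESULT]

███████   
█□◎  □█   
█ █ ◎ █   
█ █ █ █   
█□◎ █ █   
█  █  █   
█  @  █   
███████   
Moves: 2  
          
          
          


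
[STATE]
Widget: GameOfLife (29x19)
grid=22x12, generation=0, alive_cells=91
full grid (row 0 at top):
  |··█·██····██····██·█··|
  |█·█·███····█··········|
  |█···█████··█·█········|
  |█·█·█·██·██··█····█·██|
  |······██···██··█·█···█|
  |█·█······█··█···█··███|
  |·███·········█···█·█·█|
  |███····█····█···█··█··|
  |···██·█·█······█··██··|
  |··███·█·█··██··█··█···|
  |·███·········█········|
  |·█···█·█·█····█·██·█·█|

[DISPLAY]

Gen: 0                       
··█·██····██····██·█··       
█·█·███····█··········       
█···█████··█·█········       
█·█·█·██·██··█····█·██       
······██···██··█·█···█       
█·█······█··█···█··███       
·███·········█···█·█·█       
███····█····█···█··█··       
···██·█·█······█··██··       
··███·█·█··██··█··█···       
·███·········█········       
·█···█·█·█····█·██·█·█       
                             
                             
                             
                             
                             
                             


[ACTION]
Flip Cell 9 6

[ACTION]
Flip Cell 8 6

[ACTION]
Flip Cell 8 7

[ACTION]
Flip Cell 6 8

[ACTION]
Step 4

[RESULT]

Gen: 4                       
·········███··········       
····███·····█·········       
···█·███···███████····       
···█········████······       
···███·█····██······█·       
······██···██·█·█·····       
···██······█··█···█···       
········█····█····█·█·       
······████···██·····█·       
·······██████····███··       
███····██········███··       
······················       
                             
                             
                             
                             
                             
                             


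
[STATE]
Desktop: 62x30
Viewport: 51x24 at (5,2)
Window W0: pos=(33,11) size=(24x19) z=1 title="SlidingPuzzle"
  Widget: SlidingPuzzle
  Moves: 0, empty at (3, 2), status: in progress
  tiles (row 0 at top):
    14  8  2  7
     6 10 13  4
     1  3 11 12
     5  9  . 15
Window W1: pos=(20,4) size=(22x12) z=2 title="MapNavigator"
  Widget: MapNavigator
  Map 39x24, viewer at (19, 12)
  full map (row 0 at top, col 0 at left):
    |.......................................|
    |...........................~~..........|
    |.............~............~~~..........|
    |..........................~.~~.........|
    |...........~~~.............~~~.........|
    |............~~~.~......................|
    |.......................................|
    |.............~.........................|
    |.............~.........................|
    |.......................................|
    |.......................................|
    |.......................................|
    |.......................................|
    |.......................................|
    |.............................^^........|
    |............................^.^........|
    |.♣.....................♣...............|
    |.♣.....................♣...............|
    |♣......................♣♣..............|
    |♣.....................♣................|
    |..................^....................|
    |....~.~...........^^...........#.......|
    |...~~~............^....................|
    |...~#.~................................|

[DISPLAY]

                                                   
                                                   
               ┏━━━━━━━━━━━━━━━━━━━━┓              
               ┃ MapNavigator       ┃              
               ┠────────────────────┨              
               ┃....~...............┃              
               ┃....................┃              
               ┃....................┃              
               ┃....................┃              
               ┃..........@.........┃━━━━━━━━━━━━━━
               ┃....................┃Puzzle        
               ┃....................┃──────────────
               ┃...................^┃──┬────┬────┐ 
               ┗━━━━━━━━━━━━━━━━━━━━┛8 │  2 │  7 │ 
                            ┃├────┼────┼────┼────┤ 
                            ┃│  6 │ 10 │ 13 │  4 │ 
                            ┃├────┼────┼────┼────┤ 
                            ┃│  1 │  3 │ 11 │ 12 │ 
                            ┃├────┼────┼────┼────┤ 
                            ┃│  5 │  9 │    │ 15 │ 
                            ┃└────┴────┴────┴────┘ 
                            ┃Moves: 0              
                            ┃                      
                            ┃                      


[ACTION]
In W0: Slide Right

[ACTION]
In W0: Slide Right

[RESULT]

                                                   
                                                   
               ┏━━━━━━━━━━━━━━━━━━━━┓              
               ┃ MapNavigator       ┃              
               ┠────────────────────┨              
               ┃....~...............┃              
               ┃....................┃              
               ┃....................┃              
               ┃....................┃              
               ┃..........@.........┃━━━━━━━━━━━━━━
               ┃....................┃Puzzle        
               ┃....................┃──────────────
               ┃...................^┃──┬────┬────┐ 
               ┗━━━━━━━━━━━━━━━━━━━━┛8 │  2 │  7 │ 
                            ┃├────┼────┼────┼────┤ 
                            ┃│  6 │ 10 │ 13 │  4 │ 
                            ┃├────┼────┼────┼────┤ 
                            ┃│  1 │  3 │ 11 │ 12 │ 
                            ┃├────┼────┼────┼────┤ 
                            ┃│    │  5 │  9 │ 15 │ 
                            ┃└────┴────┴────┴────┘ 
                            ┃Moves: 2              
                            ┃                      
                            ┃                      
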